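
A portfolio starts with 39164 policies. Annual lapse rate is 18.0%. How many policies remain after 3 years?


remaining = initial * (1 - lapse)^years
= 39164 * (1 - 0.18)^3
= 39164 * 0.551368
= 21593.7764


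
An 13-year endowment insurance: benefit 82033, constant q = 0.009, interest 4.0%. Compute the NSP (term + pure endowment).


Term component = 7021.673
Pure endowment = 13_p_x * v^13 * benefit = 0.889114 * 0.600574 * 82033 = 43803.8912
NSP = 50825.5643


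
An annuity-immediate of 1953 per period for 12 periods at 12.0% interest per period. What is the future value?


FV = PMT * ((1+i)^n - 1) / i
= 1953 * ((1.12)^12 - 1) / 0.12
= 1953 * (3.895976 - 1) / 0.12
= 47132.0093


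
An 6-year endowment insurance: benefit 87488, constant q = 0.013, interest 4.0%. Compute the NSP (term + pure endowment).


Term component = 5780.303
Pure endowment = 6_p_x * v^6 * benefit = 0.924491 * 0.790315 * 87488 = 63922.1492
NSP = 69702.4523


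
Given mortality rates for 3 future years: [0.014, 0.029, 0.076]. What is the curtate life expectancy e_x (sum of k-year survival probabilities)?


e_x = sum_{k=1}^{n} k_p_x
k_p_x values:
  1_p_x = 0.986
  2_p_x = 0.957406
  3_p_x = 0.884643
e_x = 2.828


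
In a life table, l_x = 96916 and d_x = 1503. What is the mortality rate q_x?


q_x = d_x / l_x
= 1503 / 96916
= 0.0155


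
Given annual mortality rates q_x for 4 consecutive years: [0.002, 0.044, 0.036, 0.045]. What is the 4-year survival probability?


p_k = 1 - q_k for each year
Survival = product of (1 - q_k)
= 0.998 * 0.956 * 0.964 * 0.955
= 0.8784


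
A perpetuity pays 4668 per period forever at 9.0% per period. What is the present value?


PV = PMT / i
= 4668 / 0.09
= 51866.6667


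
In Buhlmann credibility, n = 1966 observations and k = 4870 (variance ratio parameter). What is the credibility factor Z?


Z = n / (n + k)
= 1966 / (1966 + 4870)
= 1966 / 6836
= 0.2876


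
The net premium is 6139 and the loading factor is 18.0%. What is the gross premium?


Gross = net * (1 + loading)
= 6139 * (1 + 0.18)
= 6139 * 1.18
= 7244.02


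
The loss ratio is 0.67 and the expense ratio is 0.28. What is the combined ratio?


Combined ratio = loss ratio + expense ratio
= 0.67 + 0.28
= 0.95


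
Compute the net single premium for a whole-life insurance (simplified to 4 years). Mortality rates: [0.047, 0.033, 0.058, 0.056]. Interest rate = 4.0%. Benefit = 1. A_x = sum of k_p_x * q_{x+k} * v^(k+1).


v = 0.961538
Year 0: k_p_x=1.0, q=0.047, term=0.045192
Year 1: k_p_x=0.953, q=0.033, term=0.029076
Year 2: k_p_x=0.921551, q=0.058, term=0.047517
Year 3: k_p_x=0.868101, q=0.056, term=0.041555
A_x = 0.1633


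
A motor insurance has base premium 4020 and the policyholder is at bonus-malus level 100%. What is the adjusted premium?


adjusted = base * BM_level / 100
= 4020 * 100 / 100
= 4020 * 1.0
= 4020.0


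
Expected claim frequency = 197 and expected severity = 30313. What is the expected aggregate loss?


E[S] = E[N] * E[X]
= 197 * 30313
= 5.9717e+06


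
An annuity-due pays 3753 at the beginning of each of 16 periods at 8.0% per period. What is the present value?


PV_due = PMT * (1-(1+i)^(-n))/i * (1+i)
PV_immediate = 33219.1884
PV_due = 33219.1884 * 1.08
= 35876.7235


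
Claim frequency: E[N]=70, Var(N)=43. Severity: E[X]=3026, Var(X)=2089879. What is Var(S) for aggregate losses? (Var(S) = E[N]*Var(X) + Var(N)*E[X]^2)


Var(S) = E[N]*Var(X) + Var(N)*E[X]^2
= 70*2089879 + 43*3026^2
= 146291530 + 393737068
= 5.4003e+08


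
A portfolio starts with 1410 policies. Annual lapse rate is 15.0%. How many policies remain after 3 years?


remaining = initial * (1 - lapse)^years
= 1410 * (1 - 0.15)^3
= 1410 * 0.614125
= 865.9162


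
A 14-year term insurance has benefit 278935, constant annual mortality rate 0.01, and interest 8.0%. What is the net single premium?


NSP = benefit * sum_{k=0}^{n-1} k_p_x * q * v^(k+1)
With constant q=0.01, v=0.925926
Sum = 0.078247
NSP = 278935 * 0.078247
= 21825.9167


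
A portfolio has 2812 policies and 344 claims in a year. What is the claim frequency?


frequency = claims / policies
= 344 / 2812
= 0.1223


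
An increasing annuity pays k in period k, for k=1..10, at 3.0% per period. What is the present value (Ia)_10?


(Ia)_n = sum_{k=1}^{n} k * v^k, v = 1/(1+i)
v = 0.970874
Sum computed term by term:
(Ia)_10 = 44.839


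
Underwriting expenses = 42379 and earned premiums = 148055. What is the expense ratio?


Expense ratio = expenses / premiums
= 42379 / 148055
= 0.2862


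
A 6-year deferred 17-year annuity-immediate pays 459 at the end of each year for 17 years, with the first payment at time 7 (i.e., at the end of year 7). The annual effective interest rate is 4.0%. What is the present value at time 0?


PV at time 6 of the 17-year annuity-immediate:
a_n = 459 * (1-(1+0.04)^(-17))/0.04 = 5584.042
Discount back 6 years to time 0:
PV = 5584.042 * (1+0.04)^(-6)
= 5584.042 * 0.790315
= 4413.1495


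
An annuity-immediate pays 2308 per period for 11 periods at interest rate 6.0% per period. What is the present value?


PV = PMT * (1 - (1+i)^(-n)) / i
= 2308 * (1 - (1+0.06)^(-11)) / 0.06
= 2308 * (1 - 0.526788) / 0.06
= 2308 * 7.886875
= 18202.9065


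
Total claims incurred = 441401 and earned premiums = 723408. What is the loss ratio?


Loss ratio = claims / premiums
= 441401 / 723408
= 0.6102


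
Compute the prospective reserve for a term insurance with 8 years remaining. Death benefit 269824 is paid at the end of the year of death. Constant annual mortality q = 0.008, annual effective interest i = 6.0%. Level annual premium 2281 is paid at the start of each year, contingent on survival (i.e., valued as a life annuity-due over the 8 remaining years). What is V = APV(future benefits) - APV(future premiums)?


v = 1/(1+i) = 0.943396
APV(future benefits) per unit = sum_{k=0}^{7} k_p_x * q * v^(k+1) = 0.048428
APV(future benefits) = 269824 * 0.048428 = 13066.9576
Life annuity-due factor ä_{x:8} = sum_{k=0}^{7} k_p_x * v^k = 6.416671
APV(future premiums) = 2281 * 6.416671 = 14636.4269
V = 13066.9576 - 14636.4269
= -1569.4693


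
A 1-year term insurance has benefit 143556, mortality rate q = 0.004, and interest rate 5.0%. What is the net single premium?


NSP = benefit * q * v
v = 1/(1+i) = 0.952381
NSP = 143556 * 0.004 * 0.952381
= 546.88


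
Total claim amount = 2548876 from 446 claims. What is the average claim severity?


severity = total / number
= 2548876 / 446
= 5714.9686


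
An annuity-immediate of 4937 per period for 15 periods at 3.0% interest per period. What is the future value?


FV = PMT * ((1+i)^n - 1) / i
= 4937 * ((1.03)^15 - 1) / 0.03
= 4937 * (1.557967 - 1) / 0.03
= 91822.8379


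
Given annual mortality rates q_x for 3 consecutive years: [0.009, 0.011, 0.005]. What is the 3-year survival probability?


p_k = 1 - q_k for each year
Survival = product of (1 - q_k)
= 0.991 * 0.989 * 0.995
= 0.9752


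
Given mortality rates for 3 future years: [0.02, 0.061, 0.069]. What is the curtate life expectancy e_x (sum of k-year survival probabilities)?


e_x = sum_{k=1}^{n} k_p_x
k_p_x values:
  1_p_x = 0.98
  2_p_x = 0.92022
  3_p_x = 0.856725
e_x = 2.7569


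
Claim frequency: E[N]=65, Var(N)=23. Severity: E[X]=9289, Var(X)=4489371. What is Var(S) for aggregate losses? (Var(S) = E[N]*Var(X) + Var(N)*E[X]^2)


Var(S) = E[N]*Var(X) + Var(N)*E[X]^2
= 65*4489371 + 23*9289^2
= 291809115 + 1984566983
= 2.2764e+09


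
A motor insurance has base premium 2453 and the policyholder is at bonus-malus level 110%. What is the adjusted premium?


adjusted = base * BM_level / 100
= 2453 * 110 / 100
= 2453 * 1.1
= 2698.3


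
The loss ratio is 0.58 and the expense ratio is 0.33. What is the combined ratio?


Combined ratio = loss ratio + expense ratio
= 0.58 + 0.33
= 0.91


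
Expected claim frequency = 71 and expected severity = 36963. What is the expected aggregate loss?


E[S] = E[N] * E[X]
= 71 * 36963
= 2.6244e+06


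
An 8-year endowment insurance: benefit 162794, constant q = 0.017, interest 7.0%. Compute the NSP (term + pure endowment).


Term component = 15669.4873
Pure endowment = 8_p_x * v^8 * benefit = 0.871823 * 0.582009 * 162794 = 82603.0942
NSP = 98272.5815


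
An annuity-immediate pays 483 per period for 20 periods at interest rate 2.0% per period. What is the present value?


PV = PMT * (1 - (1+i)^(-n)) / i
= 483 * (1 - (1+0.02)^(-20)) / 0.02
= 483 * (1 - 0.672971) / 0.02
= 483 * 16.351433
= 7897.7423


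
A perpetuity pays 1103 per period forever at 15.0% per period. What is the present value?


PV = PMT / i
= 1103 / 0.15
= 7353.3333


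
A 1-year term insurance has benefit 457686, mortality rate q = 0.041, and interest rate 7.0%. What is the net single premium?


NSP = benefit * q * v
v = 1/(1+i) = 0.934579
NSP = 457686 * 0.041 * 0.934579
= 17537.5009


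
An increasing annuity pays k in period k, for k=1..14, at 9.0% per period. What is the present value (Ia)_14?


(Ia)_n = sum_{k=1}^{n} k * v^k, v = 1/(1+i)
v = 0.917431
Sum computed term by term:
(Ia)_14 = 47.7495


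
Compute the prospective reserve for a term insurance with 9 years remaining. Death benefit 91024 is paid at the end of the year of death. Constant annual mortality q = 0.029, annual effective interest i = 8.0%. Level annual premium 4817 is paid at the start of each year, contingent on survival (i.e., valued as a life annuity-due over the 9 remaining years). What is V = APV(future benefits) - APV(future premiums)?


v = 1/(1+i) = 0.925926
APV(future benefits) per unit = sum_{k=0}^{8} k_p_x * q * v^(k+1) = 0.16393
APV(future benefits) = 91024 * 0.16393 = 14921.5963
Life annuity-due factor ä_{x:9} = sum_{k=0}^{8} k_p_x * v^k = 6.104992
APV(future premiums) = 4817 * 6.104992 = 29407.7484
V = 14921.5963 - 29407.7484
= -14486.1521


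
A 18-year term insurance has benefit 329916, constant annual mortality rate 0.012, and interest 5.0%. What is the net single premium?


NSP = benefit * sum_{k=0}^{n-1} k_p_x * q * v^(k+1)
With constant q=0.012, v=0.952381
Sum = 0.128833
NSP = 329916 * 0.128833
= 42504.0866


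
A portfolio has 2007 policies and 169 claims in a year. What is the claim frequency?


frequency = claims / policies
= 169 / 2007
= 0.0842


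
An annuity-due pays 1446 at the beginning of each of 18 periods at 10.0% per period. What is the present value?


PV_due = PMT * (1-(1+i)^(-n))/i * (1+i)
PV_immediate = 11859.2419
PV_due = 11859.2419 * 1.1
= 13045.1661


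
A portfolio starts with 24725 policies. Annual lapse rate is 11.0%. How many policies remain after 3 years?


remaining = initial * (1 - lapse)^years
= 24725 * (1 - 0.11)^3
= 24725 * 0.704969
= 17430.3585


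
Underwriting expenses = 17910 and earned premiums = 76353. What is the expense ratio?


Expense ratio = expenses / premiums
= 17910 / 76353
= 0.2346


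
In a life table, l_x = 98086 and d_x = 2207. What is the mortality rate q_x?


q_x = d_x / l_x
= 2207 / 98086
= 0.0225


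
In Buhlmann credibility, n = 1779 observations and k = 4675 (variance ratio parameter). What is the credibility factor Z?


Z = n / (n + k)
= 1779 / (1779 + 4675)
= 1779 / 6454
= 0.2756


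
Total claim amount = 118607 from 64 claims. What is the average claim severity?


severity = total / number
= 118607 / 64
= 1853.2344


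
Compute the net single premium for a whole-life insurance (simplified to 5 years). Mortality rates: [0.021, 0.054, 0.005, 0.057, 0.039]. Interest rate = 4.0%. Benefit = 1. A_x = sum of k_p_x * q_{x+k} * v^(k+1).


v = 0.961538
Year 0: k_p_x=1.0, q=0.021, term=0.020192
Year 1: k_p_x=0.979, q=0.054, term=0.048878
Year 2: k_p_x=0.926134, q=0.005, term=0.004117
Year 3: k_p_x=0.921503, q=0.057, term=0.044899
Year 4: k_p_x=0.868978, q=0.039, term=0.027855
A_x = 0.1459


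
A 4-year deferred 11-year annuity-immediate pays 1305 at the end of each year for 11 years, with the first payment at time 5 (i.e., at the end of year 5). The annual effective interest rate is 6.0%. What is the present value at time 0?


PV at time 4 of the 11-year annuity-immediate:
a_n = 1305 * (1-(1+0.06)^(-11))/0.06 = 10292.3713
Discount back 4 years to time 0:
PV = 10292.3713 * (1+0.06)^(-4)
= 10292.3713 * 0.792094
= 8152.5221


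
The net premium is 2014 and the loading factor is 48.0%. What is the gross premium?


Gross = net * (1 + loading)
= 2014 * (1 + 0.48)
= 2014 * 1.48
= 2980.72


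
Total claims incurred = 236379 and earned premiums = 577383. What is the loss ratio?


Loss ratio = claims / premiums
= 236379 / 577383
= 0.4094


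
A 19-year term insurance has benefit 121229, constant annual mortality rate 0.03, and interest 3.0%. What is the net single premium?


NSP = benefit * sum_{k=0}^{n-1} k_p_x * q * v^(k+1)
With constant q=0.03, v=0.970874
Sum = 0.340145
NSP = 121229 * 0.340145
= 41235.4622


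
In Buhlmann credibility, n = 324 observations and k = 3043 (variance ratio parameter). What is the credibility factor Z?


Z = n / (n + k)
= 324 / (324 + 3043)
= 324 / 3367
= 0.0962


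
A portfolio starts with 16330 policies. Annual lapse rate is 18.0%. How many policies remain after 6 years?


remaining = initial * (1 - lapse)^years
= 16330 * (1 - 0.18)^6
= 16330 * 0.304007
= 4964.4289


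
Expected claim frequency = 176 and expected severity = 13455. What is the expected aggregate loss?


E[S] = E[N] * E[X]
= 176 * 13455
= 2.3681e+06


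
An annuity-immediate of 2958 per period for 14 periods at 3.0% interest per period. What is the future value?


FV = PMT * ((1+i)^n - 1) / i
= 2958 * ((1.03)^14 - 1) / 0.03
= 2958 * (1.51259 - 1) / 0.03
= 50541.3469


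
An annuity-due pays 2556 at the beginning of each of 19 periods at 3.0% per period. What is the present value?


PV_due = PMT * (1-(1+i)^(-n))/i * (1+i)
PV_immediate = 36611.6305
PV_due = 36611.6305 * 1.03
= 37709.9794


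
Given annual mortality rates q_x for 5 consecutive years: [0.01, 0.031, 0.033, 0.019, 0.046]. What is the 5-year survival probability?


p_k = 1 - q_k for each year
Survival = product of (1 - q_k)
= 0.99 * 0.969 * 0.967 * 0.981 * 0.954
= 0.8682


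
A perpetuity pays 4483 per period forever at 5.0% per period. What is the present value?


PV = PMT / i
= 4483 / 0.05
= 89660.0


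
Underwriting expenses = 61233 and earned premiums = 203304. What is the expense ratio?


Expense ratio = expenses / premiums
= 61233 / 203304
= 0.3012


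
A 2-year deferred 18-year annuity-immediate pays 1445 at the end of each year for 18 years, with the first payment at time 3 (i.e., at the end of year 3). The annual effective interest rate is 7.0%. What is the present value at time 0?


PV at time 2 of the 18-year annuity-immediate:
a_n = 1445 * (1-(1+0.07)^(-18))/0.07 = 14535.3806
Discount back 2 years to time 0:
PV = 14535.3806 * (1+0.07)^(-2)
= 14535.3806 * 0.873439
= 12695.7643


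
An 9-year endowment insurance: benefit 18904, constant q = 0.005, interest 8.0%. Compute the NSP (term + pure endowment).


Term component = 580.2608
Pure endowment = 9_p_x * v^9 * benefit = 0.95589 * 0.500249 * 18904 = 9039.5672
NSP = 9619.8279


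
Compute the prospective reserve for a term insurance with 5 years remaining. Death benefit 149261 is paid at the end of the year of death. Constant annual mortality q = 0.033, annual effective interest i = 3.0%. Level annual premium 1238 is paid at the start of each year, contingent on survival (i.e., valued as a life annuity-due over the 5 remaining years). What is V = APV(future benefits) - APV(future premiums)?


v = 1/(1+i) = 0.970874
APV(future benefits) per unit = sum_{k=0}^{4} k_p_x * q * v^(k+1) = 0.14176
APV(future benefits) = 149261 * 0.14176 = 21159.2427
Life annuity-due factor ä_{x:5} = sum_{k=0}^{4} k_p_x * v^k = 4.424631
APV(future premiums) = 1238 * 4.424631 = 5477.6932
V = 21159.2427 - 5477.6932
= 15681.5495


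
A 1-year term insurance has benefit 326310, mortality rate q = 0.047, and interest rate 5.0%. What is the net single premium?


NSP = benefit * q * v
v = 1/(1+i) = 0.952381
NSP = 326310 * 0.047 * 0.952381
= 14606.2571


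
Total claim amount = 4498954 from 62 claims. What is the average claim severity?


severity = total / number
= 4498954 / 62
= 72563.7742


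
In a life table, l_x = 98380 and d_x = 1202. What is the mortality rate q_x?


q_x = d_x / l_x
= 1202 / 98380
= 0.0122


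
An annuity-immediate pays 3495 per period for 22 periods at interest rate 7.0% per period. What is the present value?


PV = PMT * (1 - (1+i)^(-n)) / i
= 3495 * (1 - (1+0.07)^(-22)) / 0.07
= 3495 * (1 - 0.225713) / 0.07
= 3495 * 11.06124
= 38659.0355


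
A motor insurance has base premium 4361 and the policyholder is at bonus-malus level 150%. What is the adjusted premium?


adjusted = base * BM_level / 100
= 4361 * 150 / 100
= 4361 * 1.5
= 6541.5


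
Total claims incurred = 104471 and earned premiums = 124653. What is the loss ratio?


Loss ratio = claims / premiums
= 104471 / 124653
= 0.8381


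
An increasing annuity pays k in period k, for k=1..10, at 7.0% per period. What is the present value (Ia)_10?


(Ia)_n = sum_{k=1}^{n} k * v^k, v = 1/(1+i)
v = 0.934579
Sum computed term by term:
(Ia)_10 = 34.7391


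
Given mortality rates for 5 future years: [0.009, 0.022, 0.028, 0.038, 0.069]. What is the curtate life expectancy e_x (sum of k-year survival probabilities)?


e_x = sum_{k=1}^{n} k_p_x
k_p_x values:
  1_p_x = 0.991
  2_p_x = 0.969198
  3_p_x = 0.94206
  4_p_x = 0.906262
  5_p_x = 0.84373
e_x = 4.6523


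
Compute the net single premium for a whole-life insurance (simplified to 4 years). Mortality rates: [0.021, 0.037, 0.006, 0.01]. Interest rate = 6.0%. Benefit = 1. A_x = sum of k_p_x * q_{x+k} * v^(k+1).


v = 0.943396
Year 0: k_p_x=1.0, q=0.021, term=0.019811
Year 1: k_p_x=0.979, q=0.037, term=0.032238
Year 2: k_p_x=0.942777, q=0.006, term=0.004749
Year 3: k_p_x=0.93712, q=0.01, term=0.007423
A_x = 0.0642


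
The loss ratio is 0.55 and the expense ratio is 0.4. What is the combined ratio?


Combined ratio = loss ratio + expense ratio
= 0.55 + 0.4
= 0.95


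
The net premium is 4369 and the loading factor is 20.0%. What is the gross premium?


Gross = net * (1 + loading)
= 4369 * (1 + 0.2)
= 4369 * 1.2
= 5242.8


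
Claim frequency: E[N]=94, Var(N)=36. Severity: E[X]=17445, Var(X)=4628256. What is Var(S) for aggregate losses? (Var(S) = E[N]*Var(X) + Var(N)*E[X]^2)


Var(S) = E[N]*Var(X) + Var(N)*E[X]^2
= 94*4628256 + 36*17445^2
= 435056064 + 10955808900
= 1.1391e+10


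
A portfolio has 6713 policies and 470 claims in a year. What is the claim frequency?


frequency = claims / policies
= 470 / 6713
= 0.07


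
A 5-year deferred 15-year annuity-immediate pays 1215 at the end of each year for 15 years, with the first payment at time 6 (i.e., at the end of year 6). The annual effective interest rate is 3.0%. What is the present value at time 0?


PV at time 5 of the 15-year annuity-immediate:
a_n = 1215 * (1-(1+0.03)^(-15))/0.03 = 14504.5911
Discount back 5 years to time 0:
PV = 14504.5911 * (1+0.03)^(-5)
= 14504.5911 * 0.862609
= 12511.7877


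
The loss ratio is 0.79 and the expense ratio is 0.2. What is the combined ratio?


Combined ratio = loss ratio + expense ratio
= 0.79 + 0.2
= 0.99


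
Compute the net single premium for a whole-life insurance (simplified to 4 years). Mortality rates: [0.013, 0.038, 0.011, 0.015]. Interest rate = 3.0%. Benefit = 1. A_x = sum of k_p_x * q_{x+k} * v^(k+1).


v = 0.970874
Year 0: k_p_x=1.0, q=0.013, term=0.012621
Year 1: k_p_x=0.987, q=0.038, term=0.035353
Year 2: k_p_x=0.949494, q=0.011, term=0.009558
Year 3: k_p_x=0.93905, q=0.015, term=0.012515
A_x = 0.07


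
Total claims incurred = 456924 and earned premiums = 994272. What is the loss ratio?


Loss ratio = claims / premiums
= 456924 / 994272
= 0.4596


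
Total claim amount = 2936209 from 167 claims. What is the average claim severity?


severity = total / number
= 2936209 / 167
= 17582.0898


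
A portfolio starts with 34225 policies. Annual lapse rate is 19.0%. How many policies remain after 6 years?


remaining = initial * (1 - lapse)^years
= 34225 * (1 - 0.19)^6
= 34225 * 0.28243
= 9666.1509


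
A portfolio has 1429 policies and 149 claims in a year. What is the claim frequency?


frequency = claims / policies
= 149 / 1429
= 0.1043


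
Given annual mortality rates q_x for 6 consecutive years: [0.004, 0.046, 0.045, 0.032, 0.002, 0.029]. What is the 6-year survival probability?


p_k = 1 - q_k for each year
Survival = product of (1 - q_k)
= 0.996 * 0.954 * 0.955 * 0.968 * 0.998 * 0.971
= 0.8512


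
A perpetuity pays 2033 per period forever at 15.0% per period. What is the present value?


PV = PMT / i
= 2033 / 0.15
= 13553.3333


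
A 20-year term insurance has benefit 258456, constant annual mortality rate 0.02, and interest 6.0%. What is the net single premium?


NSP = benefit * sum_{k=0}^{n-1} k_p_x * q * v^(k+1)
With constant q=0.02, v=0.943396
Sum = 0.197959
NSP = 258456 * 0.197959
= 51163.7352


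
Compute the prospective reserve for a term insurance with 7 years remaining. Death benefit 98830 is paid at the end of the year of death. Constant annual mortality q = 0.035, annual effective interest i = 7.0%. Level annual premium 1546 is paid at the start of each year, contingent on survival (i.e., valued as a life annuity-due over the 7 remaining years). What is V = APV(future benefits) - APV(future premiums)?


v = 1/(1+i) = 0.934579
APV(future benefits) per unit = sum_{k=0}^{6} k_p_x * q * v^(k+1) = 0.171569
APV(future benefits) = 98830 * 0.171569 = 16956.1377
Life annuity-due factor ä_{x:7} = sum_{k=0}^{6} k_p_x * v^k = 5.245101
APV(future premiums) = 1546 * 5.245101 = 8108.9265
V = 16956.1377 - 8108.9265
= 8847.2112


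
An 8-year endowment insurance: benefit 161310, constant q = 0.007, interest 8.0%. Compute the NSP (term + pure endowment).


Term component = 6350.0265
Pure endowment = 8_p_x * v^8 * benefit = 0.945353 * 0.540269 * 161310 = 82388.2419
NSP = 88738.2684


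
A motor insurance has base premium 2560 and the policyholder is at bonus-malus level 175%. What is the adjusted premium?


adjusted = base * BM_level / 100
= 2560 * 175 / 100
= 2560 * 1.75
= 4480.0


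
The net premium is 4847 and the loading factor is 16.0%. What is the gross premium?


Gross = net * (1 + loading)
= 4847 * (1 + 0.16)
= 4847 * 1.16
= 5622.52


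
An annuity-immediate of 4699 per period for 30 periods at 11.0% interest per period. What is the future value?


FV = PMT * ((1+i)^n - 1) / i
= 4699 * ((1.11)^30 - 1) / 0.11
= 4699 * (22.892297 - 1) / 0.11
= 935199.1054


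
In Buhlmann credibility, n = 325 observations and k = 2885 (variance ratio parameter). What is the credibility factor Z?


Z = n / (n + k)
= 325 / (325 + 2885)
= 325 / 3210
= 0.1012


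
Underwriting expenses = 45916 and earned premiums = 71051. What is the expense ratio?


Expense ratio = expenses / premiums
= 45916 / 71051
= 0.6462


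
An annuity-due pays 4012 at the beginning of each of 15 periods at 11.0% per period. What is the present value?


PV_due = PMT * (1-(1+i)^(-n))/i * (1+i)
PV_immediate = 28849.7687
PV_due = 28849.7687 * 1.11
= 32023.2433


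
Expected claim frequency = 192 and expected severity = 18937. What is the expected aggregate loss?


E[S] = E[N] * E[X]
= 192 * 18937
= 3.6359e+06


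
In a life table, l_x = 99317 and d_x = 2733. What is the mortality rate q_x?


q_x = d_x / l_x
= 2733 / 99317
= 0.0275


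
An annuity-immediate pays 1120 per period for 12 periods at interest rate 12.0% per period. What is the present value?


PV = PMT * (1 - (1+i)^(-n)) / i
= 1120 * (1 - (1+0.12)^(-12)) / 0.12
= 1120 * (1 - 0.256675) / 0.12
= 1120 * 6.194374
= 6937.6991


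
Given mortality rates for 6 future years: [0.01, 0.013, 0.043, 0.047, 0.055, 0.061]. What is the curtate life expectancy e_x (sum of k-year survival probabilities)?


e_x = sum_{k=1}^{n} k_p_x
k_p_x values:
  1_p_x = 0.99
  2_p_x = 0.97713
  3_p_x = 0.935113
  4_p_x = 0.891163
  5_p_x = 0.842149
  6_p_x = 0.790778
e_x = 5.4263


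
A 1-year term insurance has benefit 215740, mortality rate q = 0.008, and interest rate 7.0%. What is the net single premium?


NSP = benefit * q * v
v = 1/(1+i) = 0.934579
NSP = 215740 * 0.008 * 0.934579
= 1613.0093


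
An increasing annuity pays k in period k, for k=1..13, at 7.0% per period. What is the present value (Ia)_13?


(Ia)_n = sum_{k=1}^{n} k * v^k, v = 1/(1+i)
v = 0.934579
Sum computed term by term:
(Ia)_13 = 50.6878


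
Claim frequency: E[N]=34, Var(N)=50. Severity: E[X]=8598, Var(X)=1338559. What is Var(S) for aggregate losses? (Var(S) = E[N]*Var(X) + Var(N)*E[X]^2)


Var(S) = E[N]*Var(X) + Var(N)*E[X]^2
= 34*1338559 + 50*8598^2
= 45511006 + 3696280200
= 3.7418e+09


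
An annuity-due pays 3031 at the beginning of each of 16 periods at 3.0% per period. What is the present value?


PV_due = PMT * (1-(1+i)^(-n))/i * (1+i)
PV_immediate = 38072.7002
PV_due = 38072.7002 * 1.03
= 39214.8812


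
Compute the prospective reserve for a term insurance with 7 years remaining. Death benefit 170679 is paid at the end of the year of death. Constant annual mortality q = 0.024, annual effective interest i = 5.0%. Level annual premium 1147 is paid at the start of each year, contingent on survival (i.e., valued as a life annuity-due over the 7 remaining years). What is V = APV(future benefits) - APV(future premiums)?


v = 1/(1+i) = 0.952381
APV(future benefits) per unit = sum_{k=0}^{6} k_p_x * q * v^(k+1) = 0.129876
APV(future benefits) = 170679 * 0.129876 = 22167.1863
Life annuity-due factor ä_{x:7} = sum_{k=0}^{6} k_p_x * v^k = 5.682096
APV(future premiums) = 1147 * 5.682096 = 6517.3637
V = 22167.1863 - 6517.3637
= 15649.8226


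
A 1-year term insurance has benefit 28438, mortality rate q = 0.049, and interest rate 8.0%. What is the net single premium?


NSP = benefit * q * v
v = 1/(1+i) = 0.925926
NSP = 28438 * 0.049 * 0.925926
= 1290.2426


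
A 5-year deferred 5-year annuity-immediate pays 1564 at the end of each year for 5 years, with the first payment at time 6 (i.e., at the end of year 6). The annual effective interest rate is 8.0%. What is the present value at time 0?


PV at time 5 of the 5-year annuity-immediate:
a_n = 1564 * (1-(1+0.08)^(-5))/0.08 = 6244.5985
Discount back 5 years to time 0:
PV = 6244.5985 * (1+0.08)^(-5)
= 6244.5985 * 0.680583
= 4249.9688


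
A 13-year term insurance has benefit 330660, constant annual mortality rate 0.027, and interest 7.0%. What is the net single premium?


NSP = benefit * sum_{k=0}^{n-1} k_p_x * q * v^(k+1)
With constant q=0.027, v=0.934579
Sum = 0.197428
NSP = 330660 * 0.197428
= 65281.5136


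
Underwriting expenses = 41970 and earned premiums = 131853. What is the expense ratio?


Expense ratio = expenses / premiums
= 41970 / 131853
= 0.3183


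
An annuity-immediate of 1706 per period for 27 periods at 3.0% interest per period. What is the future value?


FV = PMT * ((1+i)^n - 1) / i
= 1706 * ((1.03)^27 - 1) / 0.03
= 1706 * (2.221289 - 1) / 0.03
= 69450.6348


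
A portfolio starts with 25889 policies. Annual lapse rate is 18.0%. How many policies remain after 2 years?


remaining = initial * (1 - lapse)^years
= 25889 * (1 - 0.18)^2
= 25889 * 0.6724
= 17407.7636


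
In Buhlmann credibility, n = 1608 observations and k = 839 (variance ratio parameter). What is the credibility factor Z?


Z = n / (n + k)
= 1608 / (1608 + 839)
= 1608 / 2447
= 0.6571


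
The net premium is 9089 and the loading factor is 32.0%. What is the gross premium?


Gross = net * (1 + loading)
= 9089 * (1 + 0.32)
= 9089 * 1.32
= 11997.48


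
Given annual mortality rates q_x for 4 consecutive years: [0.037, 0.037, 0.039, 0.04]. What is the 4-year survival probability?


p_k = 1 - q_k for each year
Survival = product of (1 - q_k)
= 0.963 * 0.963 * 0.961 * 0.96
= 0.8556


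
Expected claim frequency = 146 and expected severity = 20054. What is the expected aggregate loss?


E[S] = E[N] * E[X]
= 146 * 20054
= 2.9279e+06


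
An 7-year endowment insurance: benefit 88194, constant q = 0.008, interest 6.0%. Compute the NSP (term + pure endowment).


Term component = 3852.5637
Pure endowment = 7_p_x * v^7 * benefit = 0.945326 * 0.665057 * 88194 = 55447.2088
NSP = 59299.7724


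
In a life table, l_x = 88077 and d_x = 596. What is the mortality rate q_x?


q_x = d_x / l_x
= 596 / 88077
= 0.0068


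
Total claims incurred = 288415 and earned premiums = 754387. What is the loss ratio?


Loss ratio = claims / premiums
= 288415 / 754387
= 0.3823


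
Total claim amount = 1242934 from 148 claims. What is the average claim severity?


severity = total / number
= 1242934 / 148
= 8398.2027


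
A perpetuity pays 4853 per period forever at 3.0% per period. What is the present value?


PV = PMT / i
= 4853 / 0.03
= 161766.6667


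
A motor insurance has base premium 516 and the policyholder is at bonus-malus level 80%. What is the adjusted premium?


adjusted = base * BM_level / 100
= 516 * 80 / 100
= 516 * 0.8
= 412.8


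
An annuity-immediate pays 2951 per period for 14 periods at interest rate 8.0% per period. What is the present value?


PV = PMT * (1 - (1+i)^(-n)) / i
= 2951 * (1 - (1+0.08)^(-14)) / 0.08
= 2951 * (1 - 0.340461) / 0.08
= 2951 * 8.244237
= 24328.7433


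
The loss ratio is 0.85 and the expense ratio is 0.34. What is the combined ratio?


Combined ratio = loss ratio + expense ratio
= 0.85 + 0.34
= 1.19


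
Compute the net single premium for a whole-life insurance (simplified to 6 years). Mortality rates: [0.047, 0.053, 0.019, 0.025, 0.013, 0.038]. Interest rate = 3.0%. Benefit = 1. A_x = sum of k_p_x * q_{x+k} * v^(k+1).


v = 0.970874
Year 0: k_p_x=1.0, q=0.047, term=0.045631
Year 1: k_p_x=0.953, q=0.053, term=0.04761
Year 2: k_p_x=0.902491, q=0.019, term=0.015692
Year 3: k_p_x=0.885344, q=0.025, term=0.019665
Year 4: k_p_x=0.86321, q=0.013, term=0.00968
Year 5: k_p_x=0.851988, q=0.038, term=0.027114
A_x = 0.1654


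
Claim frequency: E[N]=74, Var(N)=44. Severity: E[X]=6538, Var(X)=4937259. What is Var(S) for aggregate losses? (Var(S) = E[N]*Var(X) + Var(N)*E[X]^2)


Var(S) = E[N]*Var(X) + Var(N)*E[X]^2
= 74*4937259 + 44*6538^2
= 365357166 + 1880799536
= 2.2462e+09


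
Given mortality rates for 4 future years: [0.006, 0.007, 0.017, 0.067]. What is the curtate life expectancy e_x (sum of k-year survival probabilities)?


e_x = sum_{k=1}^{n} k_p_x
k_p_x values:
  1_p_x = 0.994
  2_p_x = 0.987042
  3_p_x = 0.970262
  4_p_x = 0.905255
e_x = 3.8566


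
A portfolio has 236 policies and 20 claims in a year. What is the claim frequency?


frequency = claims / policies
= 20 / 236
= 0.0847


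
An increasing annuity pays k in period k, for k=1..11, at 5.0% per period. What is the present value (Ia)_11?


(Ia)_n = sum_{k=1}^{n} k * v^k, v = 1/(1+i)
v = 0.952381
Sum computed term by term:
(Ia)_11 = 45.8053


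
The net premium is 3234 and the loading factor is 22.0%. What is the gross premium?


Gross = net * (1 + loading)
= 3234 * (1 + 0.22)
= 3234 * 1.22
= 3945.48


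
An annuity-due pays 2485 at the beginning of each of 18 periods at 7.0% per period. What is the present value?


PV_due = PMT * (1-(1+i)^(-n))/i * (1+i)
PV_immediate = 24996.831
PV_due = 24996.831 * 1.07
= 26746.6091


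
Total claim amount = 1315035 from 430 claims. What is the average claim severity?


severity = total / number
= 1315035 / 430
= 3058.2209


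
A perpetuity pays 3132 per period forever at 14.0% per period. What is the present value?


PV = PMT / i
= 3132 / 0.14
= 22371.4286


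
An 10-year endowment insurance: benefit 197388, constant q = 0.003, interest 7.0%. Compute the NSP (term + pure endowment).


Term component = 4110.2423
Pure endowment = 10_p_x * v^10 * benefit = 0.970402 * 0.508349 * 197388 = 97372.1037
NSP = 101482.346


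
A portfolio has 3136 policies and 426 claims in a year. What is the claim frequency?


frequency = claims / policies
= 426 / 3136
= 0.1358


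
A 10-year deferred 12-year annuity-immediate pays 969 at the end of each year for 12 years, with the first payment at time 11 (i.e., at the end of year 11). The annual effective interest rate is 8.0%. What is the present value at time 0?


PV at time 10 of the 12-year annuity-immediate:
a_n = 969 * (1-(1+0.08)^(-12))/0.08 = 7302.4596
Discount back 10 years to time 0:
PV = 7302.4596 * (1+0.08)^(-10)
= 7302.4596 * 0.463193
= 3382.4517


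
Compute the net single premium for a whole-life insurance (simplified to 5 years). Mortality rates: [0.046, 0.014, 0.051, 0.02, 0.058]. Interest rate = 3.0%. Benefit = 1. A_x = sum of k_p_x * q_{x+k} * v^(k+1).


v = 0.970874
Year 0: k_p_x=1.0, q=0.046, term=0.04466
Year 1: k_p_x=0.954, q=0.014, term=0.012589
Year 2: k_p_x=0.940644, q=0.051, term=0.043902
Year 3: k_p_x=0.892671, q=0.02, term=0.015863
Year 4: k_p_x=0.874818, q=0.058, term=0.043768
A_x = 0.1608


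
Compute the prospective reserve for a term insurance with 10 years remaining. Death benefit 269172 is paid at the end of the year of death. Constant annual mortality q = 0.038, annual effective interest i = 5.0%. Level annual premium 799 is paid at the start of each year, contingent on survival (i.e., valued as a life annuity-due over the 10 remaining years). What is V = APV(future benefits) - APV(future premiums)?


v = 1/(1+i) = 0.952381
APV(future benefits) per unit = sum_{k=0}^{9} k_p_x * q * v^(k+1) = 0.251865
APV(future benefits) = 269172 * 0.251865 = 67795.1035
Life annuity-due factor ä_{x:10} = sum_{k=0}^{9} k_p_x * v^k = 6.959438
APV(future premiums) = 799 * 6.959438 = 5560.5907
V = 67795.1035 - 5560.5907
= 62234.5128


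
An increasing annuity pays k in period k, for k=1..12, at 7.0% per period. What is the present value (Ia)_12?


(Ia)_n = sum_{k=1}^{n} k * v^k, v = 1/(1+i)
v = 0.934579
Sum computed term by term:
(Ia)_12 = 45.2933


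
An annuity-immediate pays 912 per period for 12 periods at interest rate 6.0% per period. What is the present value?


PV = PMT * (1 - (1+i)^(-n)) / i
= 912 * (1 - (1+0.06)^(-12)) / 0.06
= 912 * (1 - 0.496969) / 0.06
= 912 * 8.383844
= 7646.0657


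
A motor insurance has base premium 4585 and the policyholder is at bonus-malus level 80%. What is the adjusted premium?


adjusted = base * BM_level / 100
= 4585 * 80 / 100
= 4585 * 0.8
= 3668.0


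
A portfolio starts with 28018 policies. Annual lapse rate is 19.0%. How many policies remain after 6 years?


remaining = initial * (1 - lapse)^years
= 28018 * (1 - 0.19)^6
= 28018 * 0.28243
= 7913.1108


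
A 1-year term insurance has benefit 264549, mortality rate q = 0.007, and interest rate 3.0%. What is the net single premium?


NSP = benefit * q * v
v = 1/(1+i) = 0.970874
NSP = 264549 * 0.007 * 0.970874
= 1797.9058


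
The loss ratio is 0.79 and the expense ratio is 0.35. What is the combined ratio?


Combined ratio = loss ratio + expense ratio
= 0.79 + 0.35
= 1.14


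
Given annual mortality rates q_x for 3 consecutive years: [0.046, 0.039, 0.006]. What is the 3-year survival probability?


p_k = 1 - q_k for each year
Survival = product of (1 - q_k)
= 0.954 * 0.961 * 0.994
= 0.9113


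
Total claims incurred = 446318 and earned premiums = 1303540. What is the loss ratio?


Loss ratio = claims / premiums
= 446318 / 1303540
= 0.3424


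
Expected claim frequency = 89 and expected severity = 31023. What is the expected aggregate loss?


E[S] = E[N] * E[X]
= 89 * 31023
= 2.7610e+06


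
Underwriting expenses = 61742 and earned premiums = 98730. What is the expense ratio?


Expense ratio = expenses / premiums
= 61742 / 98730
= 0.6254


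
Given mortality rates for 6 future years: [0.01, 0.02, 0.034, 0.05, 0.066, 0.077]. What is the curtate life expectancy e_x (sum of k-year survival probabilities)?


e_x = sum_{k=1}^{n} k_p_x
k_p_x values:
  1_p_x = 0.99
  2_p_x = 0.9702
  3_p_x = 0.937213
  4_p_x = 0.890353
  5_p_x = 0.831589
  6_p_x = 0.767557
e_x = 5.3869


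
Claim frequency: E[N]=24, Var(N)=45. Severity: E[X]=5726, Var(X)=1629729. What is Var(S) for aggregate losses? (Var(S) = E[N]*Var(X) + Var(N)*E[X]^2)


Var(S) = E[N]*Var(X) + Var(N)*E[X]^2
= 24*1629729 + 45*5726^2
= 39113496 + 1475418420
= 1.5145e+09


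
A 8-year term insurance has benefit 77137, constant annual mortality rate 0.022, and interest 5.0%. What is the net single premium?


NSP = benefit * sum_{k=0}^{n-1} k_p_x * q * v^(k+1)
With constant q=0.022, v=0.952381
Sum = 0.13246
NSP = 77137 * 0.13246
= 10217.5451


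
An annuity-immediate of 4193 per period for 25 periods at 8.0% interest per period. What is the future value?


FV = PMT * ((1+i)^n - 1) / i
= 4193 * ((1.08)^25 - 1) / 0.08
= 4193 * (6.848475 - 1) / 0.08
= 306533.2062


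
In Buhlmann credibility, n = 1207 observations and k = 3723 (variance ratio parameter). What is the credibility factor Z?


Z = n / (n + k)
= 1207 / (1207 + 3723)
= 1207 / 4930
= 0.2448


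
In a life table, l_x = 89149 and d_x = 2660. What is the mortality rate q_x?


q_x = d_x / l_x
= 2660 / 89149
= 0.0298


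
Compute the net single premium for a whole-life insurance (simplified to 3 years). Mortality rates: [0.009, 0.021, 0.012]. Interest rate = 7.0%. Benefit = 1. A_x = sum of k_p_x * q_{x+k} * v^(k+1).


v = 0.934579
Year 0: k_p_x=1.0, q=0.009, term=0.008411
Year 1: k_p_x=0.991, q=0.021, term=0.018177
Year 2: k_p_x=0.970189, q=0.012, term=0.009504
A_x = 0.0361


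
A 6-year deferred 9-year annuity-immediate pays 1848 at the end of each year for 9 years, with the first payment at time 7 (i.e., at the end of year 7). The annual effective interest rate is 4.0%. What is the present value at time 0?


PV at time 6 of the 9-year annuity-immediate:
a_n = 1848 * (1-(1+0.04)^(-9))/0.04 = 13740.4928
Discount back 6 years to time 0:
PV = 13740.4928 * (1+0.04)^(-6)
= 13740.4928 * 0.790315
= 10859.3111


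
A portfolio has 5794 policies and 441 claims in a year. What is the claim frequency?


frequency = claims / policies
= 441 / 5794
= 0.0761


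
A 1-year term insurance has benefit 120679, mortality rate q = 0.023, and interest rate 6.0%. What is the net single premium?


NSP = benefit * q * v
v = 1/(1+i) = 0.943396
NSP = 120679 * 0.023 * 0.943396
= 2618.5066


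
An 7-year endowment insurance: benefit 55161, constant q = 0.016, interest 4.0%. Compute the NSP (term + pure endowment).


Term component = 5062.4383
Pure endowment = 7_p_x * v^7 * benefit = 0.893235 * 0.759918 * 55161 = 37442.4661
NSP = 42504.9043


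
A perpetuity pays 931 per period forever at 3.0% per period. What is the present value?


PV = PMT / i
= 931 / 0.03
= 31033.3333


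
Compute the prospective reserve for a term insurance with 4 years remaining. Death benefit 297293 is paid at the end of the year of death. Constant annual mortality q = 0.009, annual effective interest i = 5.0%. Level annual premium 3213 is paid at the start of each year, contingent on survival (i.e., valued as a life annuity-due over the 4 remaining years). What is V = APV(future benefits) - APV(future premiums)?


v = 1/(1+i) = 0.952381
APV(future benefits) per unit = sum_{k=0}^{3} k_p_x * q * v^(k+1) = 0.031503
APV(future benefits) = 297293 * 0.031503 = 9365.5174
Life annuity-due factor ä_{x:4} = sum_{k=0}^{3} k_p_x * v^k = 3.675309
APV(future premiums) = 3213 * 3.675309 = 11808.7685
V = 9365.5174 - 11808.7685
= -2443.2511


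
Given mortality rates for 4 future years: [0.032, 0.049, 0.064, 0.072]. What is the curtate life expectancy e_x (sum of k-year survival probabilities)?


e_x = sum_{k=1}^{n} k_p_x
k_p_x values:
  1_p_x = 0.968
  2_p_x = 0.920568
  3_p_x = 0.861652
  4_p_x = 0.799613
e_x = 3.5498
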